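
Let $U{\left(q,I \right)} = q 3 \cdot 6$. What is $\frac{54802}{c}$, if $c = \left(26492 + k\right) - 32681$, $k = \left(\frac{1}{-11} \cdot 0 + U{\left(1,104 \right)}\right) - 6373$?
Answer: $- \frac{27401}{6272} \approx -4.3688$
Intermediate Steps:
$U{\left(q,I \right)} = 18 q$ ($U{\left(q,I \right)} = 3 q 6 = 18 q$)
$k = -6355$ ($k = \left(\frac{1}{-11} \cdot 0 + 18 \cdot 1\right) - 6373 = \left(\left(- \frac{1}{11}\right) 0 + 18\right) - 6373 = \left(0 + 18\right) - 6373 = 18 - 6373 = -6355$)
$c = -12544$ ($c = \left(26492 - 6355\right) - 32681 = 20137 - 32681 = -12544$)
$\frac{54802}{c} = \frac{54802}{-12544} = 54802 \left(- \frac{1}{12544}\right) = - \frac{27401}{6272}$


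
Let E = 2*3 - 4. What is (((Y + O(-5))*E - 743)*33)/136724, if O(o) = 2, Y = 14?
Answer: -23463/136724 ≈ -0.17161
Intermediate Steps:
E = 2 (E = 6 - 4 = 2)
(((Y + O(-5))*E - 743)*33)/136724 = (((14 + 2)*2 - 743)*33)/136724 = ((16*2 - 743)*33)*(1/136724) = ((32 - 743)*33)*(1/136724) = -711*33*(1/136724) = -23463*1/136724 = -23463/136724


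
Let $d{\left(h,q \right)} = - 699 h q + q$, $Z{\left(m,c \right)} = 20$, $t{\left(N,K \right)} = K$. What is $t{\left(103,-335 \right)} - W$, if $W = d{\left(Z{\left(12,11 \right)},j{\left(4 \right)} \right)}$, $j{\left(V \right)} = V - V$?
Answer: $-335$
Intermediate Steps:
$j{\left(V \right)} = 0$
$d{\left(h,q \right)} = q - 699 h q$ ($d{\left(h,q \right)} = - 699 h q + q = q - 699 h q$)
$W = 0$ ($W = 0 \left(1 - 13980\right) = 0 \left(-13979\right) = 0$)
$t{\left(103,-335 \right)} - W = -335 - 0 = -335 + 0 = -335$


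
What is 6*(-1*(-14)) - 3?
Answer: 81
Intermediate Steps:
6*(-1*(-14)) - 3 = 6*14 - 3 = 84 - 3 = 81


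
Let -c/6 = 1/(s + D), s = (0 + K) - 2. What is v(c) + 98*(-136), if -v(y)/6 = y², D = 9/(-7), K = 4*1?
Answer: -343784/25 ≈ -13751.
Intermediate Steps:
K = 4
D = -9/7 (D = 9*(-⅐) = -9/7 ≈ -1.2857)
s = 2 (s = (0 + 4) - 2 = 4 - 2 = 2)
c = -42/5 (c = -6/(2 - 9/7) = -6/5/7 = -6*7/5 = -42/5 ≈ -8.4000)
v(y) = -6*y²
v(c) + 98*(-136) = -6*(-42/5)² + 98*(-136) = -6*1764/25 - 13328 = -10584/25 - 13328 = -343784/25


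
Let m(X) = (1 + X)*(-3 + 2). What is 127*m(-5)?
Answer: 508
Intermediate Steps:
m(X) = -1 - X (m(X) = (1 + X)*(-1) = -1 - X)
127*m(-5) = 127*(-1 - 1*(-5)) = 127*(-1 + 5) = 127*4 = 508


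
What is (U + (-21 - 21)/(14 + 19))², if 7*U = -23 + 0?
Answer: 123201/5929 ≈ 20.779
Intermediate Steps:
U = -23/7 (U = (-23 + 0)/7 = (⅐)*(-23) = -23/7 ≈ -3.2857)
(U + (-21 - 21)/(14 + 19))² = (-23/7 + (-21 - 21)/(14 + 19))² = (-23/7 - 42/33)² = (-23/7 - 42*1/33)² = (-23/7 - 14/11)² = (-351/77)² = 123201/5929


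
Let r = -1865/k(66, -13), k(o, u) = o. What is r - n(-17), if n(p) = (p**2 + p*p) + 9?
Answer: -40607/66 ≈ -615.26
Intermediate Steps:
n(p) = 9 + 2*p**2 (n(p) = (p**2 + p**2) + 9 = 2*p**2 + 9 = 9 + 2*p**2)
r = -1865/66 ≈ -28.258
r - n(-17) = -1865/66 - (9 + 2*(-17)**2) = -1865/66 - (9 + 2*289) = -1865/66 - (9 + 578) = -1865/66 - 1*587 = -1865/66 - 587 = -40607/66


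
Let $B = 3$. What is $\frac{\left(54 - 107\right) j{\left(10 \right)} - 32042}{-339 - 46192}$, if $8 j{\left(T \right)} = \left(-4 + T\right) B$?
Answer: $\frac{128645}{186124} \approx 0.69118$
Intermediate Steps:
$j{\left(T \right)} = - \frac{3}{2} + \frac{3 T}{8}$ ($j{\left(T \right)} = \frac{\left(-4 + T\right) 3}{8} = \frac{-12 + 3 T}{8} = - \frac{3}{2} + \frac{3 T}{8}$)
$\frac{\left(54 - 107\right) j{\left(10 \right)} - 32042}{-339 - 46192} = \frac{\left(54 - 107\right) \left(- \frac{3}{2} + \frac{3}{8} \cdot 10\right) - 32042}{-339 - 46192} = \frac{- 53 \left(- \frac{3}{2} + \frac{15}{4}\right) - 32042}{-46531} = \left(\left(-53\right) \frac{9}{4} - 32042\right) \left(- \frac{1}{46531}\right) = \left(- \frac{477}{4} - 32042\right) \left(- \frac{1}{46531}\right) = \left(- \frac{128645}{4}\right) \left(- \frac{1}{46531}\right) = \frac{128645}{186124}$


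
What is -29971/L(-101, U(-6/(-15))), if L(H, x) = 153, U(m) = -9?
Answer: -1763/9 ≈ -195.89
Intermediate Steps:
-29971/L(-101, U(-6/(-15))) = -29971/153 = -29971*1/153 = -1763/9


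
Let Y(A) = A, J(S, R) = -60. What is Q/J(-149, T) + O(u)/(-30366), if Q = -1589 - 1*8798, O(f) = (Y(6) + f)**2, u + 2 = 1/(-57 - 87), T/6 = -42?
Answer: 545029664251/3148346880 ≈ 173.12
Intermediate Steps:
T = -252 (T = 6*(-42) = -252)
u = -289/144 (u = -2 + 1/(-57 - 87) = -2 + 1/(-144) = -2 - 1/144 = -289/144 ≈ -2.0069)
O(f) = (6 + f)**2
Q = -10387 (Q = -1589 - 8798 = -10387)
Q/J(-149, T) + O(u)/(-30366) = -10387/(-60) + (6 - 289/144)**2/(-30366) = -10387*(-1/60) + (575/144)**2*(-1/30366) = 10387/60 + (330625/20736)*(-1/30366) = 10387/60 - 330625/629669376 = 545029664251/3148346880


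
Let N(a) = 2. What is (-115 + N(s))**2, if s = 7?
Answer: 12769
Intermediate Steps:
(-115 + N(s))**2 = (-115 + 2)**2 = (-113)**2 = 12769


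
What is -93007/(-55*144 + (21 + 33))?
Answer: 93007/7866 ≈ 11.824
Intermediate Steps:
-93007/(-55*144 + (21 + 33)) = -93007/(-7920 + 54) = -93007/(-7866) = -93007*(-1/7866) = 93007/7866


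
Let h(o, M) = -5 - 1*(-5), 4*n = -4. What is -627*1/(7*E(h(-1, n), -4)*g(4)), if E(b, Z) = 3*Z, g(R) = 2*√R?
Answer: 209/112 ≈ 1.8661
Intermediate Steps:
n = -1 (n = (¼)*(-4) = -1)
h(o, M) = 0 (h(o, M) = -5 + 5 = 0)
-627*1/(7*E(h(-1, n), -4)*g(4)) = -627/(((3*(-4))*7)*(2*√4)) = -627/((-12*7)*(2*2)) = -627/((-84*4)) = -627/(-336) = -627*(-1/336) = 209/112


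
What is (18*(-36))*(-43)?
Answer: 27864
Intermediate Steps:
(18*(-36))*(-43) = -648*(-43) = 27864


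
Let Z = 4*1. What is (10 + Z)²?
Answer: 196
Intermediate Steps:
Z = 4
(10 + Z)² = (10 + 4)² = 14² = 196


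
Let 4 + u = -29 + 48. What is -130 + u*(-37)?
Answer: -685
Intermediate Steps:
u = 15 (u = -4 + (-29 + 48) = -4 + 19 = 15)
-130 + u*(-37) = -130 + 15*(-37) = -130 - 555 = -685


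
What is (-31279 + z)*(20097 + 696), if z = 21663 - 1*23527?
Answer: -689142399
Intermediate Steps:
z = -1864 (z = 21663 - 23527 = -1864)
(-31279 + z)*(20097 + 696) = (-31279 - 1864)*(20097 + 696) = -33143*20793 = -689142399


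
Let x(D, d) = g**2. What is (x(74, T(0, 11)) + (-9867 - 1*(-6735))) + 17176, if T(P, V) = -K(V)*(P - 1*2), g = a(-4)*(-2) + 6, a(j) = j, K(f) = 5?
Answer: 14240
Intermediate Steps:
g = 14 (g = -4*(-2) + 6 = 8 + 6 = 14)
T(P, V) = 10 - 5*P (T(P, V) = -5*(P - 1*2) = -5*(P - 2) = -5*(-2 + P) = -(-10 + 5*P) = 10 - 5*P)
x(D, d) = 196 (x(D, d) = 14**2 = 196)
(x(74, T(0, 11)) + (-9867 - 1*(-6735))) + 17176 = (196 + (-9867 - 1*(-6735))) + 17176 = (196 + (-9867 + 6735)) + 17176 = (196 - 3132) + 17176 = -2936 + 17176 = 14240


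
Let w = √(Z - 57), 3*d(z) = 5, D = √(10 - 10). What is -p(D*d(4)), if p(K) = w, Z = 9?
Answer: -4*I*√3 ≈ -6.9282*I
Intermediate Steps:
D = 0 (D = √0 = 0)
d(z) = 5/3 (d(z) = (⅓)*5 = 5/3)
w = 4*I*√3 (w = √(9 - 57) = √(-48) = 4*I*√3 ≈ 6.9282*I)
p(K) = 4*I*√3
-p(D*d(4)) = -4*I*√3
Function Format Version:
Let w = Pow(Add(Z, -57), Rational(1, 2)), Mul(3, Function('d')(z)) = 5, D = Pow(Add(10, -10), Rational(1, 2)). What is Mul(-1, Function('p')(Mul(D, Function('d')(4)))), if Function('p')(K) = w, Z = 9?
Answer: Mul(-4, I, Pow(3, Rational(1, 2))) ≈ Mul(-6.9282, I)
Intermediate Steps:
D = 0 (D = Pow(0, Rational(1, 2)) = 0)
Function('d')(z) = Rational(5, 3) (Function('d')(z) = Mul(Rational(1, 3), 5) = Rational(5, 3))
w = Mul(4, I, Pow(3, Rational(1, 2))) (w = Pow(Add(9, -57), Rational(1, 2)) = Pow(-48, Rational(1, 2)) = Mul(4, I, Pow(3, Rational(1, 2))) ≈ Mul(6.9282, I))
Function('p')(K) = Mul(4, I, Pow(3, Rational(1, 2)))
Mul(-1, Function('p')(Mul(D, Function('d')(4)))) = Mul(-1, Mul(4, I, Pow(3, Rational(1, 2)))) = Mul(-4, I, Pow(3, Rational(1, 2)))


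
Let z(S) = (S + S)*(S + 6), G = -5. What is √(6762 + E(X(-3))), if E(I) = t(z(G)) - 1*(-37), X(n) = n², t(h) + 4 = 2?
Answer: √6797 ≈ 82.444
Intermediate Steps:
z(S) = 2*S*(6 + S) (z(S) = (2*S)*(6 + S) = 2*S*(6 + S))
t(h) = -2 (t(h) = -4 + 2 = -2)
E(I) = 35 (E(I) = -2 - 1*(-37) = -2 + 37 = 35)
√(6762 + E(X(-3))) = √(6762 + 35) = √6797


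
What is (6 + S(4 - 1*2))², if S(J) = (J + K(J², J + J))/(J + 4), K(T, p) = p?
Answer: 49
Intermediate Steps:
S(J) = 3*J/(4 + J) (S(J) = (J + (J + J))/(J + 4) = (J + 2*J)/(4 + J) = (3*J)/(4 + J) = 3*J/(4 + J))
(6 + S(4 - 1*2))² = (6 + 3*(4 - 1*2)/(4 + (4 - 1*2)))² = (6 + 3*(4 - 2)/(4 + (4 - 2)))² = (6 + 3*2/(4 + 2))² = (6 + 3*2/6)² = (6 + 3*2*(⅙))² = (6 + 1)² = 7² = 49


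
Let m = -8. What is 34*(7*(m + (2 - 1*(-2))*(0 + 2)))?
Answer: 0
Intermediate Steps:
34*(7*(m + (2 - 1*(-2))*(0 + 2))) = 34*(7*(-8 + (2 - 1*(-2))*(0 + 2))) = 34*(7*(-8 + (2 + 2)*2)) = 34*(7*(-8 + 4*2)) = 34*(7*(-8 + 8)) = 34*(7*0) = 34*0 = 0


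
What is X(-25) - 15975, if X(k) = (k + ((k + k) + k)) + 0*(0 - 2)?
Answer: -16075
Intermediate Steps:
X(k) = 4*k (X(k) = (k + (2*k + k)) + 0*(-2) = (k + 3*k) + 0 = 4*k + 0 = 4*k)
X(-25) - 15975 = 4*(-25) - 15975 = -100 - 15975 = -16075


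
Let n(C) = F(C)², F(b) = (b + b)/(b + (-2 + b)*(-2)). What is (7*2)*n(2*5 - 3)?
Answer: 2744/9 ≈ 304.89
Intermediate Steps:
F(b) = 2*b/(4 - b) (F(b) = (2*b)/(b + (4 - 2*b)) = (2*b)/(4 - b) = 2*b/(4 - b))
n(C) = 4*C²/(-4 + C)² (n(C) = (-2*C/(-4 + C))² = 4*C²/(-4 + C)²)
(7*2)*n(2*5 - 3) = (7*2)*(4*(2*5 - 3)²/(-4 + (2*5 - 3))²) = 14*(4*(10 - 3)²/(-4 + (10 - 3))²) = 14*(4*7²/(-4 + 7)²) = 14*(4*49/3²) = 14*(4*49*(⅑)) = 14*(196/9) = 2744/9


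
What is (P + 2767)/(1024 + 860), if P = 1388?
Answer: 1385/628 ≈ 2.2054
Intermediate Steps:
(P + 2767)/(1024 + 860) = (1388 + 2767)/(1024 + 860) = 4155/1884 = 4155*(1/1884) = 1385/628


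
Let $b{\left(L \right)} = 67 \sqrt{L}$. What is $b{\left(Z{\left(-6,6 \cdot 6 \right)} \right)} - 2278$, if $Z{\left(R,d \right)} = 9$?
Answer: $-2077$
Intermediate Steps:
$b{\left(Z{\left(-6,6 \cdot 6 \right)} \right)} - 2278 = 67 \sqrt{9} - 2278 = 67 \cdot 3 - 2278 = 201 - 2278 = -2077$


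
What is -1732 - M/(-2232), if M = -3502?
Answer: -1934663/1116 ≈ -1733.6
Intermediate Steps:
-1732 - M/(-2232) = -1732 - (-3502)/(-2232) = -1732 - (-3502)*(-1)/2232 = -1732 - 1*1751/1116 = -1732 - 1751/1116 = -1934663/1116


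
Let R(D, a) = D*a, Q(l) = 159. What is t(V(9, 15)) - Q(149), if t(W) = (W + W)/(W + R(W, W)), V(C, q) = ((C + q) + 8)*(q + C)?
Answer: -122269/769 ≈ -159.00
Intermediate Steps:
V(C, q) = (C + q)*(8 + C + q) (V(C, q) = (8 + C + q)*(C + q) = (C + q)*(8 + C + q))
t(W) = 2*W/(W + W²) (t(W) = (W + W)/(W + W*W) = (2*W)/(W + W²) = 2*W/(W + W²))
t(V(9, 15)) - Q(149) = 2/(1 + (9² + 15² + 8*9 + 8*15 + 2*9*15)) - 1*159 = 2/(1 + (81 + 225 + 72 + 120 + 270)) - 159 = 2/(1 + 768) - 159 = 2/769 - 159 = -122269/769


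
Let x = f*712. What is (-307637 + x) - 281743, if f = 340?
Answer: -347300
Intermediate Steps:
x = 242080 (x = 340*712 = 242080)
(-307637 + x) - 281743 = (-307637 + 242080) - 281743 = -65557 - 281743 = -347300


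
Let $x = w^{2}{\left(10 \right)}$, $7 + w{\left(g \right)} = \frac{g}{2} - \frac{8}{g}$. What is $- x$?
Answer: $- \frac{196}{25} \approx -7.84$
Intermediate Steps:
$w{\left(g \right)} = -7 + \frac{g}{2} - \frac{8}{g}$ ($w{\left(g \right)} = -7 + \left(\frac{g}{2} - \frac{8}{g}\right) = -7 + \frac{g}{2} - \frac{8}{g}$)
$x = \frac{196}{25}$ ($x = \left(-7 + \frac{1}{2} \cdot 10 - \frac{8}{10}\right)^{2} = \left(-7 + 5 - \frac{4}{5}\right)^{2} = \left(- \frac{14}{5}\right)^{2} = \frac{196}{25} \approx 7.84$)
$- x = \left(-1\right) \frac{196}{25} = - \frac{196}{25}$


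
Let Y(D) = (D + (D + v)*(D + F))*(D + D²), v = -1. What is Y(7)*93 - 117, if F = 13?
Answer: 661299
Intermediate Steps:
Y(D) = (D + D²)*(D + (-1 + D)*(13 + D)) (Y(D) = (D + (D - 1)*(D + 13))*(D + D²) = (D + (-1 + D)*(13 + D))*(D + D²) = (D + D²)*(D + (-1 + D)*(13 + D)))
Y(7)*93 - 117 = (7*(-13 + 7³ + 14*7²))*93 - 117 = (7*(-13 + 343 + 14*49))*93 - 117 = (7*(-13 + 343 + 686))*93 - 117 = (7*1016)*93 - 117 = 7112*93 - 117 = 661416 - 117 = 661299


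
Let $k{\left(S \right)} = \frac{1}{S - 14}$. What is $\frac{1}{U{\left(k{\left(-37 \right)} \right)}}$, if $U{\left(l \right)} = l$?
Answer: $-51$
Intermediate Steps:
$k{\left(S \right)} = \frac{1}{-14 + S}$
$\frac{1}{U{\left(k{\left(-37 \right)} \right)}} = \frac{1}{\frac{1}{-14 - 37}} = \frac{1}{\frac{1}{-51}} = \frac{1}{- \frac{1}{51}} = -51$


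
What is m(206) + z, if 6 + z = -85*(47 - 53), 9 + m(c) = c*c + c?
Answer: 43137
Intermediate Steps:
m(c) = -9 + c + c² (m(c) = -9 + (c*c + c) = -9 + (c² + c) = -9 + (c + c²) = -9 + c + c²)
z = 504 (z = -6 - 85*(47 - 53) = -6 - 85*(-6) = -6 + 510 = 504)
m(206) + z = (-9 + 206 + 206²) + 504 = (-9 + 206 + 42436) + 504 = 42633 + 504 = 43137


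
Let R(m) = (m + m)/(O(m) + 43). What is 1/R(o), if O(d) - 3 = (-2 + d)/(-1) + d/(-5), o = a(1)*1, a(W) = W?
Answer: 117/5 ≈ 23.400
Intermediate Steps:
o = 1 (o = 1*1 = 1)
O(d) = 5 - 6*d/5 (O(d) = 3 + ((-2 + d)/(-1) + d/(-5)) = 3 + ((-2 + d)*(-1) + d*(-1/5)) = 3 + ((2 - d) - d/5) = 3 + (2 - 6*d/5) = 5 - 6*d/5)
R(m) = 2*m/(48 - 6*m/5) (R(m) = (m + m)/((5 - 6*m/5) + 43) = (2*m)/(48 - 6*m/5) = 2*m/(48 - 6*m/5))
1/R(o) = 1/(-5*1/(-120 + 3*1)) = 1/(-5*1/(-120 + 3)) = 1/(-5*1/(-117)) = 1/(-5*1*(-1/117)) = 1/(5/117) = 117/5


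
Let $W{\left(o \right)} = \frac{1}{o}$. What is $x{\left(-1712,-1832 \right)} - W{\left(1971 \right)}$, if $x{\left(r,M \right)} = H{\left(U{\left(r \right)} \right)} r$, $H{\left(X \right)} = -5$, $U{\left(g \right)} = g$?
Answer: $\frac{16871759}{1971} \approx 8560.0$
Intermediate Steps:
$x{\left(r,M \right)} = - 5 r$
$x{\left(-1712,-1832 \right)} - W{\left(1971 \right)} = \left(-5\right) \left(-1712\right) - \frac{1}{1971} = 8560 - \frac{1}{1971} = \frac{16871759}{1971}$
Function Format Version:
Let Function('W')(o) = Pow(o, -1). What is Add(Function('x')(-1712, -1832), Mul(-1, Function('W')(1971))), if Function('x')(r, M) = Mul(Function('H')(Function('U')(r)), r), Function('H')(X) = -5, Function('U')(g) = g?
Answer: Rational(16871759, 1971) ≈ 8560.0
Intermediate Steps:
Function('x')(r, M) = Mul(-5, r)
Add(Function('x')(-1712, -1832), Mul(-1, Function('W')(1971))) = Add(Mul(-5, -1712), Mul(-1, Pow(1971, -1))) = Add(8560, Mul(-1, Rational(1, 1971))) = Add(8560, Rational(-1, 1971)) = Rational(16871759, 1971)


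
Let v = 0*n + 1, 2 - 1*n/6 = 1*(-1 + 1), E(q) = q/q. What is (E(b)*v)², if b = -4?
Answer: 1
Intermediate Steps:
E(q) = 1
n = 12 (n = 12 - 6*(-1 + 1) = 12 - 6*0 = 12 + 0 = 12)
v = 1 (v = 0*12 + 1 = 0 + 1 = 1)
(E(b)*v)² = (1*1)² = 1² = 1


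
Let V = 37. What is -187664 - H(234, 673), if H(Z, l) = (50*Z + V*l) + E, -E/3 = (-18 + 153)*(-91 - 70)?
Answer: -289470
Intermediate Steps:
E = 65205 (E = -3*(-18 + 153)*(-91 - 70) = -405*(-161) = -3*(-21735) = 65205)
H(Z, l) = 65205 + 37*l + 50*Z (H(Z, l) = (50*Z + 37*l) + 65205 = (37*l + 50*Z) + 65205 = 65205 + 37*l + 50*Z)
-187664 - H(234, 673) = -187664 - (65205 + 37*673 + 50*234) = -187664 - (65205 + 24901 + 11700) = -187664 - 1*101806 = -187664 - 101806 = -289470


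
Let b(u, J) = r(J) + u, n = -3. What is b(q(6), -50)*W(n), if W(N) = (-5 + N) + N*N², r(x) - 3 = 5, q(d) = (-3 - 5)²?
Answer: -2520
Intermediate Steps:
q(d) = 64 (q(d) = (-8)² = 64)
r(x) = 8 (r(x) = 3 + 5 = 8)
W(N) = -5 + N + N³ (W(N) = (-5 + N) + N³ = -5 + N + N³)
b(u, J) = 8 + u
b(q(6), -50)*W(n) = (8 + 64)*(-5 - 3 + (-3)³) = 72*(-5 - 3 - 27) = 72*(-35) = -2520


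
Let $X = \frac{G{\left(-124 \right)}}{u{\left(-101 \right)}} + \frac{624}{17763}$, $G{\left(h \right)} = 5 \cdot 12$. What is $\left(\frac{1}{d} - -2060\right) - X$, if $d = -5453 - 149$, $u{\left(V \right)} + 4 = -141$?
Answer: $\frac{1981906535411}{961913818} \approx 2060.4$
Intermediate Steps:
$G{\left(h \right)} = 60$
$u{\left(V \right)} = -145$ ($u{\left(V \right)} = -4 - 141 = -145$)
$d = -5602$
$X = - \frac{65020}{171709}$ ($X = \frac{60}{-145} + \frac{624}{17763} = 60 \left(- \frac{1}{145}\right) + 624 \cdot \frac{1}{17763} = - \frac{12}{29} + \frac{208}{5921} = - \frac{65020}{171709} \approx -0.37866$)
$\left(\frac{1}{d} - -2060\right) - X = \left(\frac{1}{-5602} - -2060\right) - - \frac{65020}{171709} = \left(- \frac{1}{5602} + 2060\right) + \frac{65020}{171709} = \frac{11540119}{5602} + \frac{65020}{171709} = \frac{1981906535411}{961913818}$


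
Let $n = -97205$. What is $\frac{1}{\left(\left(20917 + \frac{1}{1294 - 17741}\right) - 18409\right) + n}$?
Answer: $- \frac{16447}{1557481560} \approx -1.056 \cdot 10^{-5}$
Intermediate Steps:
$\frac{1}{\left(\left(20917 + \frac{1}{1294 - 17741}\right) - 18409\right) + n} = \frac{1}{\left(\left(20917 + \frac{1}{1294 - 17741}\right) - 18409\right) - 97205} = \frac{1}{\left(\left(20917 + \frac{1}{-16447}\right) - 18409\right) - 97205} = \frac{1}{\left(\left(20917 - \frac{1}{16447}\right) - 18409\right) - 97205} = \frac{1}{\left(\frac{344021898}{16447} - 18409\right) - 97205} = \frac{1}{\frac{41249075}{16447} - 97205} = \frac{1}{- \frac{1557481560}{16447}} = - \frac{16447}{1557481560}$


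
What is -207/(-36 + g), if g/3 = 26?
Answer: -69/14 ≈ -4.9286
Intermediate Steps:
g = 78 (g = 3*26 = 78)
-207/(-36 + g) = -207/(-36 + 78) = -207/42 = -207*1/42 = -69/14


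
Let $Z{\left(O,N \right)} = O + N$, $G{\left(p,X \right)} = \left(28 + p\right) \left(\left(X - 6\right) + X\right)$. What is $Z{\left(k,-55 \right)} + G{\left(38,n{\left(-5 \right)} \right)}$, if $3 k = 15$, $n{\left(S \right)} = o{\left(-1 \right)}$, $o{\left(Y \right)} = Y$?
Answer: $-578$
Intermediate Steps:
$n{\left(S \right)} = -1$
$G{\left(p,X \right)} = \left(-6 + 2 X\right) \left(28 + p\right)$ ($G{\left(p,X \right)} = \left(28 + p\right) \left(\left(-6 + X\right) + X\right) = \left(28 + p\right) \left(-6 + 2 X\right) = \left(-6 + 2 X\right) \left(28 + p\right)$)
$k = 5$ ($k = \frac{1}{3} \cdot 15 = 5$)
$Z{\left(O,N \right)} = N + O$
$Z{\left(k,-55 \right)} + G{\left(38,n{\left(-5 \right)} \right)} = \left(-55 + 5\right) + \left(-168 - 228 + 56 \left(-1\right) + 2 \left(-1\right) 38\right) = -50 - 528 = -578$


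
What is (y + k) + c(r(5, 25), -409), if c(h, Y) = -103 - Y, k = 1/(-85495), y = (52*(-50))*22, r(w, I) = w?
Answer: -4864152531/85495 ≈ -56894.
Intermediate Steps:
y = -57200 (y = -2600*22 = -57200)
k = -1/85495 ≈ -1.1697e-5
(y + k) + c(r(5, 25), -409) = (-57200 - 1/85495) + (-103 - 1*(-409)) = -4890314001/85495 + (-103 + 409) = -4890314001/85495 + 306 = -4864152531/85495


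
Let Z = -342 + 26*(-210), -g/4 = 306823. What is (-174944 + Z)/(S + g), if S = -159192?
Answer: 90373/693242 ≈ 0.13036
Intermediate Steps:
g = -1227292 (g = -4*306823 = -1227292)
Z = -5802 (Z = -342 - 5460 = -5802)
(-174944 + Z)/(S + g) = (-174944 - 5802)/(-159192 - 1227292) = -180746/(-1386484) = -180746*(-1/1386484) = 90373/693242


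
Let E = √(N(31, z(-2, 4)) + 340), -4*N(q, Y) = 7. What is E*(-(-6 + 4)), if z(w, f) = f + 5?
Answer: √1353 ≈ 36.783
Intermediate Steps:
z(w, f) = 5 + f
N(q, Y) = -7/4 (N(q, Y) = -¼*7 = -7/4)
E = √1353/2 (E = √(-7/4 + 340) = √(1353/4) = √1353/2 ≈ 18.392)
E*(-(-6 + 4)) = (√1353/2)*(-(-6 + 4)) = (√1353/2)*(-1*(-2)) = (√1353/2)*2 = √1353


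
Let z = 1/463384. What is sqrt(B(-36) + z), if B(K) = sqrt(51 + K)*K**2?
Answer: sqrt(115846 + 69570812991744*sqrt(15))/231692 ≈ 70.848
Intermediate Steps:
B(K) = K**2*sqrt(51 + K)
z = 1/463384 ≈ 2.1580e-6
sqrt(B(-36) + z) = sqrt((-36)**2*sqrt(51 - 36) + 1/463384) = sqrt(1296*sqrt(15) + 1/463384) = sqrt(1/463384 + 1296*sqrt(15))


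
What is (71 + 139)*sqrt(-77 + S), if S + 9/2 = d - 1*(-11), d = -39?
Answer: 105*I*sqrt(438) ≈ 2197.5*I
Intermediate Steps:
S = -65/2 (S = -9/2 + (-39 - 1*(-11)) = -9/2 + (-39 + 11) = -9/2 - 28 = -65/2 ≈ -32.500)
(71 + 139)*sqrt(-77 + S) = (71 + 139)*sqrt(-77 - 65/2) = 210*sqrt(-219/2) = 210*(I*sqrt(438)/2) = 105*I*sqrt(438)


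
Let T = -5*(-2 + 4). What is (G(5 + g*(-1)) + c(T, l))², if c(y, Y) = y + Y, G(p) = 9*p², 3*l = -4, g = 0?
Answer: 410881/9 ≈ 45653.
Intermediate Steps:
l = -4/3 (l = (⅓)*(-4) = -4/3 ≈ -1.3333)
T = -10 (T = -5*2 = -10)
c(y, Y) = Y + y
(G(5 + g*(-1)) + c(T, l))² = (9*(5 + 0*(-1))² + (-4/3 - 10))² = (9*(5 + 0)² - 34/3)² = (9*5² - 34/3)² = (9*25 - 34/3)² = (225 - 34/3)² = (641/3)² = 410881/9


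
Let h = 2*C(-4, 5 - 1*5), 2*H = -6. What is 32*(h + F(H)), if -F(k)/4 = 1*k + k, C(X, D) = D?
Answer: 768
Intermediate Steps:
H = -3 (H = (½)*(-6) = -3)
F(k) = -8*k (F(k) = -4*(1*k + k) = -4*(k + k) = -8*k)
h = 0 (h = 2*(5 - 1*5) = 2*(5 - 5) = 2*0 = 0)
32*(h + F(H)) = 32*(0 - 8*(-3)) = 32*(0 + 24) = 32*24 = 768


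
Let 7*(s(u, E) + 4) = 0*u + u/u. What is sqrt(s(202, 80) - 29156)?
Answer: I*sqrt(1428833)/7 ≈ 170.76*I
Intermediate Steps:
s(u, E) = -27/7 (s(u, E) = -4 + (0*u + u/u)/7 = -4 + (0 + 1)/7 = -4 + (1/7)*1 = -4 + 1/7 = -27/7)
sqrt(s(202, 80) - 29156) = sqrt(-27/7 - 29156) = sqrt(-204119/7) = I*sqrt(1428833)/7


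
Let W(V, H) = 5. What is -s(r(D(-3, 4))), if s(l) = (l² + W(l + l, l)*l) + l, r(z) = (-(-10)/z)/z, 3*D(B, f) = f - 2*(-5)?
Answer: -28485/9604 ≈ -2.9660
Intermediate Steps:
D(B, f) = 10/3 + f/3 (D(B, f) = (f - 2*(-5))/3 = (f + 10)/3 = (10 + f)/3 = 10/3 + f/3)
r(z) = 10/z² (r(z) = (10/z)/z = 10/z²)
s(l) = l² + 6*l (s(l) = (l² + 5*l) + l = l² + 6*l)
-s(r(D(-3, 4))) = -10/(10/3 + (⅓)*4)²*(6 + 10/(10/3 + (⅓)*4)²) = -10/(10/3 + 4/3)²*(6 + 10/(10/3 + 4/3)²) = -10/(14/3)²*(6 + 10/(14/3)²) = -10*(9/196)*(6 + 10*(9/196)) = -45*(6 + 45/98)/98 = -45*633/(98*98) = -1*28485/9604 = -28485/9604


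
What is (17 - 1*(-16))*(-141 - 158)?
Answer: -9867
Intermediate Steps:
(17 - 1*(-16))*(-141 - 158) = (17 + 16)*(-299) = 33*(-299) = -9867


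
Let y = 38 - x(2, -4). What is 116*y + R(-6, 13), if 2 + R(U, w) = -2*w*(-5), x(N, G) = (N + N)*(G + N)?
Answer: 5464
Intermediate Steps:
x(N, G) = 2*N*(G + N) (x(N, G) = (2*N)*(G + N) = 2*N*(G + N))
R(U, w) = -2 + 10*w (R(U, w) = -2 - 2*w*(-5) = -2 + 10*w)
y = 46 (y = 38 - 2*2*(-4 + 2) = 38 - 2*2*(-2) = 38 - 1*(-8) = 38 + 8 = 46)
116*y + R(-6, 13) = 116*46 + (-2 + 10*13) = 5336 + (-2 + 130) = 5336 + 128 = 5464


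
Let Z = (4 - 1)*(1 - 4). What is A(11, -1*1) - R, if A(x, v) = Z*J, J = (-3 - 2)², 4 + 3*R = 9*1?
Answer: -680/3 ≈ -226.67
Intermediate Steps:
R = 5/3 (R = -4/3 + (9*1)/3 = -4/3 + (⅓)*9 = -4/3 + 3 = 5/3 ≈ 1.6667)
Z = -9 (Z = 3*(-3) = -9)
J = 25 (J = (-5)² = 25)
A(x, v) = -225 (A(x, v) = -9*25 = -225)
A(11, -1*1) - R = -225 - 1*5/3 = -225 - 5/3 = -680/3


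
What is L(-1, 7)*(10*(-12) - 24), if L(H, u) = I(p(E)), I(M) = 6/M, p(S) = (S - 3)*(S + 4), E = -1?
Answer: 72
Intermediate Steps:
p(S) = (-3 + S)*(4 + S)
L(H, u) = -1/2 (L(H, u) = 6/(-12 - 1 + (-1)**2) = 6/(-12 - 1 + 1) = 6/(-12) = 6*(-1/12) = -1/2)
L(-1, 7)*(10*(-12) - 24) = -(10*(-12) - 24)/2 = -(-120 - 24)/2 = -1/2*(-144) = 72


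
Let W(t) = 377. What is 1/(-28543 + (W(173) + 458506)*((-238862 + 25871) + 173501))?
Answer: -1/18121318213 ≈ -5.5184e-11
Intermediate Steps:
1/(-28543 + (W(173) + 458506)*((-238862 + 25871) + 173501)) = 1/(-28543 + (377 + 458506)*((-238862 + 25871) + 173501)) = 1/(-28543 + 458883*(-212991 + 173501)) = 1/(-28543 + 458883*(-39490)) = 1/(-28543 - 18121289670) = 1/(-18121318213) = -1/18121318213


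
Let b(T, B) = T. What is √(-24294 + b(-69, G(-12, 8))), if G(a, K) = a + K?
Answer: 3*I*√2707 ≈ 156.09*I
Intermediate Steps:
G(a, K) = K + a
√(-24294 + b(-69, G(-12, 8))) = √(-24294 - 69) = √(-24363) = 3*I*√2707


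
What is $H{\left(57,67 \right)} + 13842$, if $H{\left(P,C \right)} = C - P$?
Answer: $13852$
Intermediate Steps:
$H{\left(57,67 \right)} + 13842 = \left(67 - 57\right) + 13842 = 10 + 13842 = 13852$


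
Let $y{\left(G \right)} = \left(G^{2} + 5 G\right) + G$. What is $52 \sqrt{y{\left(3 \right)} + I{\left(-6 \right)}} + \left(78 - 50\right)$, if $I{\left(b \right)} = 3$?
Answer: $28 + 52 \sqrt{30} \approx 312.82$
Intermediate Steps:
$y{\left(G \right)} = G^{2} + 6 G$
$52 \sqrt{y{\left(3 \right)} + I{\left(-6 \right)}} + \left(78 - 50\right) = 52 \sqrt{3 \left(6 + 3\right) + 3} + \left(78 - 50\right) = 52 \sqrt{3 \cdot 9 + 3} + \left(78 - 50\right) = 52 \sqrt{27 + 3} + 28 = 52 \sqrt{30} + 28 = 28 + 52 \sqrt{30}$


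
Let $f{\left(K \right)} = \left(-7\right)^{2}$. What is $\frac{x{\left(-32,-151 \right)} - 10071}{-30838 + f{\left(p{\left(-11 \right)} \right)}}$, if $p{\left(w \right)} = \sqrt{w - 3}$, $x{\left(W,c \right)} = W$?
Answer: $\frac{10103}{30789} \approx 0.32814$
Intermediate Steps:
$p{\left(w \right)} = \sqrt{-3 + w}$
$f{\left(K \right)} = 49$
$\frac{x{\left(-32,-151 \right)} - 10071}{-30838 + f{\left(p{\left(-11 \right)} \right)}} = \frac{-32 - 10071}{-30838 + 49} = - \frac{10103}{-30789} = \left(-10103\right) \left(- \frac{1}{30789}\right) = \frac{10103}{30789}$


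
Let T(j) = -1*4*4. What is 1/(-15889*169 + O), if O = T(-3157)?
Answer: -1/2685257 ≈ -3.7240e-7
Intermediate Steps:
T(j) = -16 (T(j) = -4*4 = -16)
O = -16
1/(-15889*169 + O) = 1/(-15889*169 - 16) = 1/(-2685241 - 16) = 1/(-2685257) = -1/2685257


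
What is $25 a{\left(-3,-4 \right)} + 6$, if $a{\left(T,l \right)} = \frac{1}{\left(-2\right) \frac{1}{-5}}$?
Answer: $\frac{137}{2} \approx 68.5$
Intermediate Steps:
$a{\left(T,l \right)} = \frac{5}{2}$ ($a{\left(T,l \right)} = \frac{1}{\left(-2\right) \left(- \frac{1}{5}\right)} = \frac{1}{\frac{2}{5}} = \frac{5}{2}$)
$25 a{\left(-3,-4 \right)} + 6 = 25 \cdot \frac{5}{2} + 6 = \frac{125}{2} + 6 = \frac{137}{2}$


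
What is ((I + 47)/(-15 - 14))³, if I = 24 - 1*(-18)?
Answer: -704969/24389 ≈ -28.905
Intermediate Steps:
I = 42 (I = 24 + 18 = 42)
((I + 47)/(-15 - 14))³ = ((42 + 47)/(-15 - 14))³ = (89/(-29))³ = (89*(-1/29))³ = (-89/29)³ = -704969/24389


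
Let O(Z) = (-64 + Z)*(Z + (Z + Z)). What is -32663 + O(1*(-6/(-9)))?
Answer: -98369/3 ≈ -32790.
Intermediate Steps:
O(Z) = 3*Z*(-64 + Z) (O(Z) = (-64 + Z)*(Z + 2*Z) = (-64 + Z)*(3*Z) = 3*Z*(-64 + Z))
-32663 + O(1*(-6/(-9))) = -32663 + 3*(1*(-6/(-9)))*(-64 + 1*(-6/(-9))) = -32663 + 3*(1*(-6*(-⅑)))*(-64 + 1*(-6*(-⅑))) = -32663 + 3*(1*(⅔))*(-64 + 1*(⅔)) = -32663 + 3*(⅔)*(-64 + ⅔) = -32663 + 3*(⅔)*(-190/3) = -32663 - 380/3 = -98369/3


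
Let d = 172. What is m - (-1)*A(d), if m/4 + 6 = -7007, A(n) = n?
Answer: -27880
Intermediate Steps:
m = -28052 (m = -24 + 4*(-7007) = -24 - 28028 = -28052)
m - (-1)*A(d) = -28052 - (-1)*172 = -28052 - 1*(-172) = -28052 + 172 = -27880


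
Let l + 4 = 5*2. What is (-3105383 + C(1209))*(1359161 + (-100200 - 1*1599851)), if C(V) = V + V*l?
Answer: 1055709058800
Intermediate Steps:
l = 6 (l = -4 + 5*2 = -4 + 10 = 6)
C(V) = 7*V (C(V) = V + V*6 = V + 6*V = 7*V)
(-3105383 + C(1209))*(1359161 + (-100200 - 1*1599851)) = (-3105383 + 7*1209)*(1359161 + (-100200 - 1*1599851)) = (-3105383 + 8463)*(1359161 + (-100200 - 1599851)) = -3096920*(1359161 - 1700051) = -3096920*(-340890) = 1055709058800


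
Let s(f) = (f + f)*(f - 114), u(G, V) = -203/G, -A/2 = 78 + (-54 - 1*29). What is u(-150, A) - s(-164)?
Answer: -13677397/150 ≈ -91183.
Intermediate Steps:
A = 10 (A = -2*(78 + (-54 - 1*29)) = -2*(78 + (-54 - 29)) = -2*(78 - 83) = -2*(-5) = 10)
s(f) = 2*f*(-114 + f) (s(f) = (2*f)*(-114 + f) = 2*f*(-114 + f))
u(-150, A) - s(-164) = -203/(-150) - 2*(-164)*(-114 - 164) = -203*(-1/150) - 2*(-164)*(-278) = 203/150 - 1*91184 = 203/150 - 91184 = -13677397/150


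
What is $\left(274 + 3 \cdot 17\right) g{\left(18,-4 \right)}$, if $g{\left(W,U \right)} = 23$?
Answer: $7475$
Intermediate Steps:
$\left(274 + 3 \cdot 17\right) g{\left(18,-4 \right)} = \left(274 + 3 \cdot 17\right) 23 = \left(274 + 51\right) 23 = 325 \cdot 23 = 7475$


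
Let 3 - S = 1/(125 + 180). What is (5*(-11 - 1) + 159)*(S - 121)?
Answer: -3563109/305 ≈ -11682.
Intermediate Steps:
S = 914/305 (S = 3 - 1/(125 + 180) = 3 - 1/305 = 914/305 ≈ 2.9967)
(5*(-11 - 1) + 159)*(S - 121) = (5*(-11 - 1) + 159)*(914/305 - 121) = (5*(-12) + 159)*(-35991/305) = (-60 + 159)*(-35991/305) = 99*(-35991/305) = -3563109/305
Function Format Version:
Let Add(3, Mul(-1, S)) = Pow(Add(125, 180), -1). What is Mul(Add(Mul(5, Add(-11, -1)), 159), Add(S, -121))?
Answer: Rational(-3563109, 305) ≈ -11682.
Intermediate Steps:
S = Rational(914, 305) (S = Add(3, Mul(-1, Pow(Add(125, 180), -1))) = Add(3, Mul(-1, Pow(305, -1))) = Add(3, Mul(-1, Rational(1, 305))) = Add(3, Rational(-1, 305)) = Rational(914, 305) ≈ 2.9967)
Mul(Add(Mul(5, Add(-11, -1)), 159), Add(S, -121)) = Mul(Add(Mul(5, Add(-11, -1)), 159), Add(Rational(914, 305), -121)) = Mul(Add(Mul(5, -12), 159), Rational(-35991, 305)) = Mul(Add(-60, 159), Rational(-35991, 305)) = Mul(99, Rational(-35991, 305)) = Rational(-3563109, 305)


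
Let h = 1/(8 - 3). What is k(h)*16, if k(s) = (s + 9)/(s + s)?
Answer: 368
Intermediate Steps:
h = 1/5 ≈ 0.20000
k(s) = (9 + s)/(2*s) (k(s) = (9 + s)/((2*s)) = (9 + s)*(1/(2*s)) = (9 + s)/(2*s))
k(h)*16 = ((9 + 1/5)/(2*(1/5)))*16 = ((1/2)*5*(46/5))*16 = 23*16 = 368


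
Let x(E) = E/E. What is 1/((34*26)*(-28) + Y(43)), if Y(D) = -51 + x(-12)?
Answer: -1/24802 ≈ -4.0319e-5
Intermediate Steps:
x(E) = 1
Y(D) = -50 (Y(D) = -51 + 1 = -50)
1/((34*26)*(-28) + Y(43)) = 1/((34*26)*(-28) - 50) = 1/(884*(-28) - 50) = 1/(-24752 - 50) = 1/(-24802) = -1/24802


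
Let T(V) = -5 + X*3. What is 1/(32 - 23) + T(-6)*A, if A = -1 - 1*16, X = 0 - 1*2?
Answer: 1684/9 ≈ 187.11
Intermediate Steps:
X = -2 (X = 0 - 2 = -2)
A = -17 (A = -1 - 16 = -17)
T(V) = -11 (T(V) = -5 - 2*3 = -5 - 6 = -11)
1/(32 - 23) + T(-6)*A = 1/(32 - 23) - 11*(-17) = 1/9 + 187 = ⅑ + 187 = 1684/9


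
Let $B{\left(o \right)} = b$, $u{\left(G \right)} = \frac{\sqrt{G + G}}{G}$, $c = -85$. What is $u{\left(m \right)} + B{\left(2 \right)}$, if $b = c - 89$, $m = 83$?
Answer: $-174 + \frac{\sqrt{166}}{83} \approx -173.84$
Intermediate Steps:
$b = -174$ ($b = -85 - 89 = -174$)
$u{\left(G \right)} = \frac{\sqrt{2}}{\sqrt{G}}$ ($u{\left(G \right)} = \frac{\sqrt{2 G}}{G} = \frac{\sqrt{2} \sqrt{G}}{G} = \frac{\sqrt{2}}{\sqrt{G}}$)
$B{\left(o \right)} = -174$
$u{\left(m \right)} + B{\left(2 \right)} = \frac{\sqrt{2}}{\sqrt{83}} - 174 = \sqrt{2} \frac{\sqrt{83}}{83} - 174 = \frac{\sqrt{166}}{83} - 174 = -174 + \frac{\sqrt{166}}{83}$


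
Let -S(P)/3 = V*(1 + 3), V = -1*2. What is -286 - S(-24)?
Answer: -310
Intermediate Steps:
V = -2
S(P) = 24 (S(P) = -(-6)*(1 + 3) = -(-6)*4 = -3*(-8) = 24)
-286 - S(-24) = -286 - 1*24 = -286 - 24 = -310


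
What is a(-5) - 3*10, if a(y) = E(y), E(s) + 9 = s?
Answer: -44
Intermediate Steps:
E(s) = -9 + s
a(y) = -9 + y
a(-5) - 3*10 = (-9 - 5) - 3*10 = -14 - 30 = -44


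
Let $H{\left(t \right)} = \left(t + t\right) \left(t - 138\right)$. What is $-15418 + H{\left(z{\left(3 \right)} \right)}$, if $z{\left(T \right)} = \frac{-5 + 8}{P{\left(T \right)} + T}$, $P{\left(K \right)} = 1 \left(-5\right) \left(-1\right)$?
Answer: $- \frac{496679}{32} \approx -15521.0$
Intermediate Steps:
$P{\left(K \right)} = 5$ ($P{\left(K \right)} = \left(-5\right) \left(-1\right) = 5$)
$z{\left(T \right)} = \frac{3}{5 + T}$ ($z{\left(T \right)} = \frac{-5 + 8}{5 + T} = \frac{3}{5 + T}$)
$H{\left(t \right)} = 2 t \left(-138 + t\right)$
$-15418 + H{\left(z{\left(3 \right)} \right)} = -15418 + 2 \frac{3}{5 + 3} \left(-138 + \frac{3}{5 + 3}\right) = -15418 + 2 \cdot \frac{3}{8} \left(-138 + \frac{3}{8}\right) = -15418 + 2 \cdot \frac{3}{8} \left(- \frac{1101}{8}\right) = -15418 - \frac{3303}{32} = - \frac{496679}{32}$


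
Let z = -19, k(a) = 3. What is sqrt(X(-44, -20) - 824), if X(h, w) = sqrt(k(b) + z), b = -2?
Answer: 2*sqrt(-206 + I) ≈ 0.069673 + 28.705*I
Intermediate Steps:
X(h, w) = 4*I (X(h, w) = sqrt(3 - 19) = sqrt(-16) = 4*I)
sqrt(X(-44, -20) - 824) = sqrt(4*I - 824) = sqrt(-824 + 4*I)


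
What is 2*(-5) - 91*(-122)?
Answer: 11092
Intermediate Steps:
2*(-5) - 91*(-122) = -10 + 11102 = 11092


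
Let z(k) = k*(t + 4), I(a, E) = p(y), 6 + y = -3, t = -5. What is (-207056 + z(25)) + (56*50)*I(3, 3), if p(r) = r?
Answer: -232281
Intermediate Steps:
y = -9 (y = -6 - 3 = -9)
I(a, E) = -9
z(k) = -k (z(k) = k*(-5 + 4) = k*(-1) = -k)
(-207056 + z(25)) + (56*50)*I(3, 3) = (-207056 - 1*25) + (56*50)*(-9) = (-207056 - 25) + 2800*(-9) = -207081 - 25200 = -232281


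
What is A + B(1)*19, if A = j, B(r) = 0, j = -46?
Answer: -46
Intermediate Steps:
A = -46
A + B(1)*19 = -46 + 0*19 = -46 + 0 = -46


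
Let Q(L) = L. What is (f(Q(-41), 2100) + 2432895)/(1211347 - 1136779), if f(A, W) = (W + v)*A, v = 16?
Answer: 2346139/74568 ≈ 31.463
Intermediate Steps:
f(A, W) = A*(16 + W) (f(A, W) = (W + 16)*A = (16 + W)*A = A*(16 + W))
(f(Q(-41), 2100) + 2432895)/(1211347 - 1136779) = (-41*(16 + 2100) + 2432895)/(1211347 - 1136779) = (-41*2116 + 2432895)/74568 = (-86756 + 2432895)*(1/74568) = 2346139*(1/74568) = 2346139/74568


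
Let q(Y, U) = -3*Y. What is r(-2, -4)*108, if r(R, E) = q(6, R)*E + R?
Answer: 7560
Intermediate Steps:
r(R, E) = R - 18*E (r(R, E) = (-3*6)*E + R = -18*E + R = R - 18*E)
r(-2, -4)*108 = (-2 - 18*(-4))*108 = (-2 + 72)*108 = 70*108 = 7560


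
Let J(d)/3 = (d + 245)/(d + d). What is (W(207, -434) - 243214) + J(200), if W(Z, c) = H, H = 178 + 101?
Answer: -19434533/80 ≈ -2.4293e+5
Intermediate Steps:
H = 279
W(Z, c) = 279
J(d) = 3*(245 + d)/(2*d) (J(d) = 3*((d + 245)/(d + d)) = 3*((245 + d)/((2*d))) = 3*((245 + d)*(1/(2*d))) = 3*((245 + d)/(2*d)) = 3*(245 + d)/(2*d))
(W(207, -434) - 243214) + J(200) = (279 - 243214) + (3/2)*(245 + 200)/200 = -242935 + (3/2)*(1/200)*445 = -242935 + 267/80 = -19434533/80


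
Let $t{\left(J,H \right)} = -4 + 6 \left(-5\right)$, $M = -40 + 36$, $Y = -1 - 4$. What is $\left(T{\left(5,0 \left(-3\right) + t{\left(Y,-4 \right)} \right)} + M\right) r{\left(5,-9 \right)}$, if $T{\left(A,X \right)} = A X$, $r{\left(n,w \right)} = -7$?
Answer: $1218$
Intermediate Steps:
$Y = -5$ ($Y = -1 - 4 = -5$)
$M = -4$
$t{\left(J,H \right)} = -34$ ($t{\left(J,H \right)} = -4 - 30 = -34$)
$\left(T{\left(5,0 \left(-3\right) + t{\left(Y,-4 \right)} \right)} + M\right) r{\left(5,-9 \right)} = \left(5 \left(0 \left(-3\right) - 34\right) - 4\right) \left(-7\right) = \left(5 \left(0 - 34\right) - 4\right) \left(-7\right) = \left(5 \left(-34\right) - 4\right) \left(-7\right) = \left(-170 - 4\right) \left(-7\right) = \left(-174\right) \left(-7\right) = 1218$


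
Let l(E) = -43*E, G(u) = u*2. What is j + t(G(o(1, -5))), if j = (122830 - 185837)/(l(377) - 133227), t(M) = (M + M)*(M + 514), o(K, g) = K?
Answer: 308503039/149438 ≈ 2064.4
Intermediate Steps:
G(u) = 2*u
t(M) = 2*M*(514 + M) (t(M) = (2*M)*(514 + M) = 2*M*(514 + M))
j = 63007/149438 (j = (122830 - 185837)/(-43*377 - 133227) = -63007/(-16211 - 133227) = -63007/(-149438) = -63007*(-1/149438) = 63007/149438 ≈ 0.42163)
j + t(G(o(1, -5))) = 63007/149438 + 2*(2*1)*(514 + 2*1) = 63007/149438 + 2*2*(514 + 2) = 63007/149438 + 2*2*516 = 63007/149438 + 2064 = 308503039/149438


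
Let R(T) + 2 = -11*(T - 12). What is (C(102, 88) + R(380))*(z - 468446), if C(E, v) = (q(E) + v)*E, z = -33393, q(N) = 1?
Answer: -2523246492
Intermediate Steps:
R(T) = 130 - 11*T (R(T) = -2 - 11*(T - 12) = -2 - 11*(-12 + T) = -2 + (132 - 11*T) = 130 - 11*T)
C(E, v) = E*(1 + v) (C(E, v) = (1 + v)*E = E*(1 + v))
(C(102, 88) + R(380))*(z - 468446) = (102*(1 + 88) + (130 - 11*380))*(-33393 - 468446) = (102*89 + (130 - 4180))*(-501839) = (9078 - 4050)*(-501839) = 5028*(-501839) = -2523246492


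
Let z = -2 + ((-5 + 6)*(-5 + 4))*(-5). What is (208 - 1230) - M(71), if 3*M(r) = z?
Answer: -1023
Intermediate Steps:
z = 3 (z = -2 + (1*(-1))*(-5) = -2 - 1*(-5) = -2 + 5 = 3)
M(r) = 1 (M(r) = (⅓)*3 = 1)
(208 - 1230) - M(71) = (208 - 1230) - 1*1 = -1022 - 1 = -1023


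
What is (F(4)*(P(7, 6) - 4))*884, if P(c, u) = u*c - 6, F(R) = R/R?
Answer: 28288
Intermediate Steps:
F(R) = 1
P(c, u) = -6 + c*u (P(c, u) = c*u - 6 = -6 + c*u)
(F(4)*(P(7, 6) - 4))*884 = (1*((-6 + 7*6) - 4))*884 = (1*((-6 + 42) - 4))*884 = (1*(36 - 4))*884 = (1*32)*884 = 32*884 = 28288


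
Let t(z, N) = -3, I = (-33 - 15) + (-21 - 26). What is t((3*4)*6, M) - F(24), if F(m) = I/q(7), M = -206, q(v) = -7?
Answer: -116/7 ≈ -16.571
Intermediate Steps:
I = -95 (I = -48 - 47 = -95)
F(m) = 95/7 (F(m) = -95/(-7) = -95*(-⅐) = 95/7)
t((3*4)*6, M) - F(24) = -3 - 1*95/7 = -3 - 95/7 = -116/7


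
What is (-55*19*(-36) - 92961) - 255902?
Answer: -311243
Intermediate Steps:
(-55*19*(-36) - 92961) - 255902 = (-1045*(-36) - 92961) - 255902 = (37620 - 92961) - 255902 = -55341 - 255902 = -311243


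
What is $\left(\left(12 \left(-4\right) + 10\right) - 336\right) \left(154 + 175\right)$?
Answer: $-123046$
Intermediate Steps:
$\left(\left(12 \left(-4\right) + 10\right) - 336\right) \left(154 + 175\right) = \left(\left(-48 + 10\right) - 336\right) 329 = \left(-38 - 336\right) 329 = \left(-374\right) 329 = -123046$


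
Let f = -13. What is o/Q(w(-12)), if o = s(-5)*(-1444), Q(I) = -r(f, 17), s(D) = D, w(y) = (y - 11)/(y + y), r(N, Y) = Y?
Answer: -7220/17 ≈ -424.71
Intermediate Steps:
w(y) = (-11 + y)/(2*y) (w(y) = (-11 + y)/((2*y)) = (-11 + y)*(1/(2*y)) = (-11 + y)/(2*y))
Q(I) = -17 (Q(I) = -1*17 = -17)
o = 7220 (o = -5*(-1444) = 7220)
o/Q(w(-12)) = 7220/(-17) = 7220*(-1/17) = -7220/17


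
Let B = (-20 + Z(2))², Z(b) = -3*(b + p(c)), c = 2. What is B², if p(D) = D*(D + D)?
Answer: 6250000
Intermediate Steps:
p(D) = 2*D² (p(D) = D*(2*D) = 2*D²)
Z(b) = -24 - 3*b (Z(b) = -3*(b + 2*2²) = -3*(b + 2*4) = -3*(b + 8) = -3*(8 + b) = -24 - 3*b)
B = 2500 (B = (-20 + (-24 - 3*2))² = (-20 + (-24 - 6))² = (-20 - 30)² = (-50)² = 2500)
B² = 2500² = 6250000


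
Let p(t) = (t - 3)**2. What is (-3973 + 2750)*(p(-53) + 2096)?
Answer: -6398736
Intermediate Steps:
p(t) = (-3 + t)**2
(-3973 + 2750)*(p(-53) + 2096) = (-3973 + 2750)*((-3 - 53)**2 + 2096) = -1223*((-56)**2 + 2096) = -1223*(3136 + 2096) = -1223*5232 = -6398736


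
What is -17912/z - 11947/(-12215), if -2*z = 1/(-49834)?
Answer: -21806868021493/12215 ≈ -1.7853e+9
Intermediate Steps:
z = 1/99668 (z = -1/2/(-49834) = -1/2*(-1/49834) = 1/99668 ≈ 1.0033e-5)
-17912/z - 11947/(-12215) = -17912/1/99668 - 11947/(-12215) = -17912*99668 - 11947*(-1/12215) = -1785253216 + 11947/12215 = -21806868021493/12215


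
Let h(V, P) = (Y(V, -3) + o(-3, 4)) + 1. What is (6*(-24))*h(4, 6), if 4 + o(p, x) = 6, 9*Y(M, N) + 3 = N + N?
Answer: -288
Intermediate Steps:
Y(M, N) = -1/3 + 2*N/9 (Y(M, N) = -1/3 + (N + N)/9 = -1/3 + (2*N)/9 = -1/3 + 2*N/9)
o(p, x) = 2 (o(p, x) = -4 + 6 = 2)
h(V, P) = 2 (h(V, P) = ((-1/3 + (2/9)*(-3)) + 2) + 1 = ((-1/3 - 2/3) + 2) + 1 = (-1 + 2) + 1 = 1 + 1 = 2)
(6*(-24))*h(4, 6) = (6*(-24))*2 = -144*2 = -288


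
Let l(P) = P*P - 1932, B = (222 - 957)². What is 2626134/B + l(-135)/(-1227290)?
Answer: 30611677247/6314407050 ≈ 4.8479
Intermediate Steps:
B = 540225 (B = (-735)² = 540225)
l(P) = -1932 + P² (l(P) = P² - 1932 = -1932 + P²)
2626134/B + l(-135)/(-1227290) = 2626134/540225 + (-1932 + (-135)²)/(-1227290) = 2626134*(1/540225) + (-1932 + 18225)*(-1/1227290) = 125054/25725 + 16293*(-1/1227290) = 125054/25725 - 16293/1227290 = 30611677247/6314407050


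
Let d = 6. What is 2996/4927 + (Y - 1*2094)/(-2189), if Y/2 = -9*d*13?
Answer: 2162990/980473 ≈ 2.2061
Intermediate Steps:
Y = -1404 (Y = 2*(-9*6*13) = 2*(-54*13) = 2*(-702) = -1404)
2996/4927 + (Y - 1*2094)/(-2189) = 2996/4927 + (-1404 - 1*2094)/(-2189) = 2996*(1/4927) + (-1404 - 2094)*(-1/2189) = 2996/4927 - 3498*(-1/2189) = 2996/4927 + 318/199 = 2162990/980473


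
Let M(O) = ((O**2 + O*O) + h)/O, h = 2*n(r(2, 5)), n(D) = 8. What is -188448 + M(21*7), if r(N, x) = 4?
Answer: -27658622/147 ≈ -1.8815e+5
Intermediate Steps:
h = 16 (h = 2*8 = 16)
M(O) = (16 + 2*O**2)/O (M(O) = ((O**2 + O*O) + 16)/O = ((O**2 + O**2) + 16)/O = (2*O**2 + 16)/O = (16 + 2*O**2)/O)
-188448 + M(21*7) = -188448 + (2*(21*7) + 16/((21*7))) = -188448 + (2*147 + 16/147) = -188448 + (294 + 16*(1/147)) = -188448 + (294 + 16/147) = -188448 + 43234/147 = -27658622/147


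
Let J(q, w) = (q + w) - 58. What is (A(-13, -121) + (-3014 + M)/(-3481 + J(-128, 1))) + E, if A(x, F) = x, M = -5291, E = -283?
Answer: -1076831/3666 ≈ -293.73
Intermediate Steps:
J(q, w) = -58 + q + w
(A(-13, -121) + (-3014 + M)/(-3481 + J(-128, 1))) + E = (-13 + (-3014 - 5291)/(-3481 + (-58 - 128 + 1))) - 283 = (-13 - 8305/(-3481 - 185)) - 283 = (-13 - 8305/(-3666)) - 283 = (-13 - 8305*(-1/3666)) - 283 = (-13 + 8305/3666) - 283 = -39353/3666 - 283 = -1076831/3666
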